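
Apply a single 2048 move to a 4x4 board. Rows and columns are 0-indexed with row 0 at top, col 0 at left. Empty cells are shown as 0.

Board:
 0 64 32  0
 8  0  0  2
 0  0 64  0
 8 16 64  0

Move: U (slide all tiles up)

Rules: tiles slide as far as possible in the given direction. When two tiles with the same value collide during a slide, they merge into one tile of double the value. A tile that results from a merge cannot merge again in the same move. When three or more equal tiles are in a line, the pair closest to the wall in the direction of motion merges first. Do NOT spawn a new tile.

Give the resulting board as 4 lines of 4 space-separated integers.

Slide up:
col 0: [0, 8, 0, 8] -> [16, 0, 0, 0]
col 1: [64, 0, 0, 16] -> [64, 16, 0, 0]
col 2: [32, 0, 64, 64] -> [32, 128, 0, 0]
col 3: [0, 2, 0, 0] -> [2, 0, 0, 0]

Answer:  16  64  32   2
  0  16 128   0
  0   0   0   0
  0   0   0   0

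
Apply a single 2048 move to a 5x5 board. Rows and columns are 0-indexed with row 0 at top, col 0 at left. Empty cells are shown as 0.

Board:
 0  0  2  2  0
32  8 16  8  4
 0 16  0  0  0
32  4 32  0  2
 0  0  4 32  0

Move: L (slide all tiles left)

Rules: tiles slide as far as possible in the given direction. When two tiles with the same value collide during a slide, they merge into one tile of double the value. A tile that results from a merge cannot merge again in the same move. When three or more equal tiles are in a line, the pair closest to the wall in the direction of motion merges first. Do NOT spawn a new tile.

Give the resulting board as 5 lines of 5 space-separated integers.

Slide left:
row 0: [0, 0, 2, 2, 0] -> [4, 0, 0, 0, 0]
row 1: [32, 8, 16, 8, 4] -> [32, 8, 16, 8, 4]
row 2: [0, 16, 0, 0, 0] -> [16, 0, 0, 0, 0]
row 3: [32, 4, 32, 0, 2] -> [32, 4, 32, 2, 0]
row 4: [0, 0, 4, 32, 0] -> [4, 32, 0, 0, 0]

Answer:  4  0  0  0  0
32  8 16  8  4
16  0  0  0  0
32  4 32  2  0
 4 32  0  0  0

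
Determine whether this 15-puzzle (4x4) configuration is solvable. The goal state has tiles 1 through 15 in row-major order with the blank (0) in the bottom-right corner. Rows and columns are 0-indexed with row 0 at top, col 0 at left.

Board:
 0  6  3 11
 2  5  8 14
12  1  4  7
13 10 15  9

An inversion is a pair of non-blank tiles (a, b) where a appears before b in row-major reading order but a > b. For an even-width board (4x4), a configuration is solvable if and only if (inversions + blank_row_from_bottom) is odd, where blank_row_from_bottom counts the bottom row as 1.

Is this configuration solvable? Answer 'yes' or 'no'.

Inversions: 37
Blank is in row 0 (0-indexed from top), which is row 4 counting from the bottom (bottom = 1).
37 + 4 = 41, which is odd, so the puzzle is solvable.

Answer: yes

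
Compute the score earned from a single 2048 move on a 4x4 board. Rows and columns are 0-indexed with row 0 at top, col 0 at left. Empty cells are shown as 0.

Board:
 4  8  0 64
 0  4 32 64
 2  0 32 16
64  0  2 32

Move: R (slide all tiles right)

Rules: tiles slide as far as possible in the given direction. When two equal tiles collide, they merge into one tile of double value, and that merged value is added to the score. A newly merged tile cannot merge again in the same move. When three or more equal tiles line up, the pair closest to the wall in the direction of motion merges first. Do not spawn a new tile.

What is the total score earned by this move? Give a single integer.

Answer: 0

Derivation:
Slide right:
row 0: [4, 8, 0, 64] -> [0, 4, 8, 64]  score +0 (running 0)
row 1: [0, 4, 32, 64] -> [0, 4, 32, 64]  score +0 (running 0)
row 2: [2, 0, 32, 16] -> [0, 2, 32, 16]  score +0 (running 0)
row 3: [64, 0, 2, 32] -> [0, 64, 2, 32]  score +0 (running 0)
Board after move:
 0  4  8 64
 0  4 32 64
 0  2 32 16
 0 64  2 32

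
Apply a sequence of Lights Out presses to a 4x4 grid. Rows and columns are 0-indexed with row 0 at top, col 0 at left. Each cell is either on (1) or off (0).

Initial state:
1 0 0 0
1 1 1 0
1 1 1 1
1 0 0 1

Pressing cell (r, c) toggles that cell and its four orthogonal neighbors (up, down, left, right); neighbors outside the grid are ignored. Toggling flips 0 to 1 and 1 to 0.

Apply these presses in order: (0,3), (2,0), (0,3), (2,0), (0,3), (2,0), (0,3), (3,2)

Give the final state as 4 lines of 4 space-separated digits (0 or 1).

Answer: 1 0 0 0
0 1 1 0
0 0 0 1
0 1 1 0

Derivation:
After press 1 at (0,3):
1 0 1 1
1 1 1 1
1 1 1 1
1 0 0 1

After press 2 at (2,0):
1 0 1 1
0 1 1 1
0 0 1 1
0 0 0 1

After press 3 at (0,3):
1 0 0 0
0 1 1 0
0 0 1 1
0 0 0 1

After press 4 at (2,0):
1 0 0 0
1 1 1 0
1 1 1 1
1 0 0 1

After press 5 at (0,3):
1 0 1 1
1 1 1 1
1 1 1 1
1 0 0 1

After press 6 at (2,0):
1 0 1 1
0 1 1 1
0 0 1 1
0 0 0 1

After press 7 at (0,3):
1 0 0 0
0 1 1 0
0 0 1 1
0 0 0 1

After press 8 at (3,2):
1 0 0 0
0 1 1 0
0 0 0 1
0 1 1 0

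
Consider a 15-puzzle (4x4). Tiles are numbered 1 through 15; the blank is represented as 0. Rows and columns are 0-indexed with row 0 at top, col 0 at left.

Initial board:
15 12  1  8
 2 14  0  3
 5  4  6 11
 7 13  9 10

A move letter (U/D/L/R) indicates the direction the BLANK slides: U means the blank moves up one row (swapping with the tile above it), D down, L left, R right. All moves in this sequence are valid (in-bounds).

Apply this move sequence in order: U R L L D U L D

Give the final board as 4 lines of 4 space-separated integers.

Answer:  2 15 12  8
 0 14  1  3
 5  4  6 11
 7 13  9 10

Derivation:
After move 1 (U):
15 12  0  8
 2 14  1  3
 5  4  6 11
 7 13  9 10

After move 2 (R):
15 12  8  0
 2 14  1  3
 5  4  6 11
 7 13  9 10

After move 3 (L):
15 12  0  8
 2 14  1  3
 5  4  6 11
 7 13  9 10

After move 4 (L):
15  0 12  8
 2 14  1  3
 5  4  6 11
 7 13  9 10

After move 5 (D):
15 14 12  8
 2  0  1  3
 5  4  6 11
 7 13  9 10

After move 6 (U):
15  0 12  8
 2 14  1  3
 5  4  6 11
 7 13  9 10

After move 7 (L):
 0 15 12  8
 2 14  1  3
 5  4  6 11
 7 13  9 10

After move 8 (D):
 2 15 12  8
 0 14  1  3
 5  4  6 11
 7 13  9 10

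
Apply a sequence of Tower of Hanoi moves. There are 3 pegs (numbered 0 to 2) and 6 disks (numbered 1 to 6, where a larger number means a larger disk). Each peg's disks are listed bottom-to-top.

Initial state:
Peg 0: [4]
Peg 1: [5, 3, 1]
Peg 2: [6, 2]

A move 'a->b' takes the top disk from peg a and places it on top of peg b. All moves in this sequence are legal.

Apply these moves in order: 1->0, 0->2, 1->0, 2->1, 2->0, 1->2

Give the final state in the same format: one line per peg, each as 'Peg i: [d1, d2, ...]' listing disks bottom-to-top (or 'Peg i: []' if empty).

Answer: Peg 0: [4, 3, 2]
Peg 1: [5]
Peg 2: [6, 1]

Derivation:
After move 1 (1->0):
Peg 0: [4, 1]
Peg 1: [5, 3]
Peg 2: [6, 2]

After move 2 (0->2):
Peg 0: [4]
Peg 1: [5, 3]
Peg 2: [6, 2, 1]

After move 3 (1->0):
Peg 0: [4, 3]
Peg 1: [5]
Peg 2: [6, 2, 1]

After move 4 (2->1):
Peg 0: [4, 3]
Peg 1: [5, 1]
Peg 2: [6, 2]

After move 5 (2->0):
Peg 0: [4, 3, 2]
Peg 1: [5, 1]
Peg 2: [6]

After move 6 (1->2):
Peg 0: [4, 3, 2]
Peg 1: [5]
Peg 2: [6, 1]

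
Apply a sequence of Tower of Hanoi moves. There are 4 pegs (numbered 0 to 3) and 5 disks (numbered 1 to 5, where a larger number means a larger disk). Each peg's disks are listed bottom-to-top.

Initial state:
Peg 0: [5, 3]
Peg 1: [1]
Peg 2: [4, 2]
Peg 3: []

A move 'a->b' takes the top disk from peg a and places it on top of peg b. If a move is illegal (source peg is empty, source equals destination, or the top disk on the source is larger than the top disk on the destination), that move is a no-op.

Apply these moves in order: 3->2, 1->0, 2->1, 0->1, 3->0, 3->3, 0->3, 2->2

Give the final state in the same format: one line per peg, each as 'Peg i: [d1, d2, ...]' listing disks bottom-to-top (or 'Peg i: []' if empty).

Answer: Peg 0: [5]
Peg 1: [2, 1]
Peg 2: [4]
Peg 3: [3]

Derivation:
After move 1 (3->2):
Peg 0: [5, 3]
Peg 1: [1]
Peg 2: [4, 2]
Peg 3: []

After move 2 (1->0):
Peg 0: [5, 3, 1]
Peg 1: []
Peg 2: [4, 2]
Peg 3: []

After move 3 (2->1):
Peg 0: [5, 3, 1]
Peg 1: [2]
Peg 2: [4]
Peg 3: []

After move 4 (0->1):
Peg 0: [5, 3]
Peg 1: [2, 1]
Peg 2: [4]
Peg 3: []

After move 5 (3->0):
Peg 0: [5, 3]
Peg 1: [2, 1]
Peg 2: [4]
Peg 3: []

After move 6 (3->3):
Peg 0: [5, 3]
Peg 1: [2, 1]
Peg 2: [4]
Peg 3: []

After move 7 (0->3):
Peg 0: [5]
Peg 1: [2, 1]
Peg 2: [4]
Peg 3: [3]

After move 8 (2->2):
Peg 0: [5]
Peg 1: [2, 1]
Peg 2: [4]
Peg 3: [3]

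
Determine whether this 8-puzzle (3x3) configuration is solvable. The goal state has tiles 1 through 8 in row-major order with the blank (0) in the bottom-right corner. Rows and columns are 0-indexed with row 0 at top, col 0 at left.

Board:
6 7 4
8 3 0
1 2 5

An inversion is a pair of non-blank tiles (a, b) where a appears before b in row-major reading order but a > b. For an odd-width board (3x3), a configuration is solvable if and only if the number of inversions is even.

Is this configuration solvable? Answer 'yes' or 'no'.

Answer: no

Derivation:
Inversions (pairs i<j in row-major order where tile[i] > tile[j] > 0): 19
19 is odd, so the puzzle is not solvable.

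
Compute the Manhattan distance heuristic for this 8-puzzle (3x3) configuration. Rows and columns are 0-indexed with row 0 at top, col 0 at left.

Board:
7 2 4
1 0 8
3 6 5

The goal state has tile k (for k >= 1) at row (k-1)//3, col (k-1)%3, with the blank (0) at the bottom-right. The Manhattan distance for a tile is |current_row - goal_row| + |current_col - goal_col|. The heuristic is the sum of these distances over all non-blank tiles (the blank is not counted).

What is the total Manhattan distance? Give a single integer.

Answer: 16

Derivation:
Tile 7: at (0,0), goal (2,0), distance |0-2|+|0-0| = 2
Tile 2: at (0,1), goal (0,1), distance |0-0|+|1-1| = 0
Tile 4: at (0,2), goal (1,0), distance |0-1|+|2-0| = 3
Tile 1: at (1,0), goal (0,0), distance |1-0|+|0-0| = 1
Tile 8: at (1,2), goal (2,1), distance |1-2|+|2-1| = 2
Tile 3: at (2,0), goal (0,2), distance |2-0|+|0-2| = 4
Tile 6: at (2,1), goal (1,2), distance |2-1|+|1-2| = 2
Tile 5: at (2,2), goal (1,1), distance |2-1|+|2-1| = 2
Sum: 2 + 0 + 3 + 1 + 2 + 4 + 2 + 2 = 16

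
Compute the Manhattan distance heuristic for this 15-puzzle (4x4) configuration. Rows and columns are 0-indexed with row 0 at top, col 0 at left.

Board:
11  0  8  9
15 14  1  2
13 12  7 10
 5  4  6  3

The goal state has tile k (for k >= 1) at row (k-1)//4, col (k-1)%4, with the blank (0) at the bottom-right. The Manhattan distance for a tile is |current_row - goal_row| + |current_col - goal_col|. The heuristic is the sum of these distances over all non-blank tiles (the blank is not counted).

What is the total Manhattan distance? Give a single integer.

Tile 11: at (0,0), goal (2,2), distance |0-2|+|0-2| = 4
Tile 8: at (0,2), goal (1,3), distance |0-1|+|2-3| = 2
Tile 9: at (0,3), goal (2,0), distance |0-2|+|3-0| = 5
Tile 15: at (1,0), goal (3,2), distance |1-3|+|0-2| = 4
Tile 14: at (1,1), goal (3,1), distance |1-3|+|1-1| = 2
Tile 1: at (1,2), goal (0,0), distance |1-0|+|2-0| = 3
Tile 2: at (1,3), goal (0,1), distance |1-0|+|3-1| = 3
Tile 13: at (2,0), goal (3,0), distance |2-3|+|0-0| = 1
Tile 12: at (2,1), goal (2,3), distance |2-2|+|1-3| = 2
Tile 7: at (2,2), goal (1,2), distance |2-1|+|2-2| = 1
Tile 10: at (2,3), goal (2,1), distance |2-2|+|3-1| = 2
Tile 5: at (3,0), goal (1,0), distance |3-1|+|0-0| = 2
Tile 4: at (3,1), goal (0,3), distance |3-0|+|1-3| = 5
Tile 6: at (3,2), goal (1,1), distance |3-1|+|2-1| = 3
Tile 3: at (3,3), goal (0,2), distance |3-0|+|3-2| = 4
Sum: 4 + 2 + 5 + 4 + 2 + 3 + 3 + 1 + 2 + 1 + 2 + 2 + 5 + 3 + 4 = 43

Answer: 43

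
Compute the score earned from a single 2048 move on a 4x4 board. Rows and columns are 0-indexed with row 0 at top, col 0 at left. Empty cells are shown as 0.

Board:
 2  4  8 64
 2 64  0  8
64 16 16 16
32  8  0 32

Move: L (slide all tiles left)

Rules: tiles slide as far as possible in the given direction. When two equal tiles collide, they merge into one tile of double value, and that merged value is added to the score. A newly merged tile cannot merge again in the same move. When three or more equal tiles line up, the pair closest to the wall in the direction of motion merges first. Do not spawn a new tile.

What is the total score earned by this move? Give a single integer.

Answer: 32

Derivation:
Slide left:
row 0: [2, 4, 8, 64] -> [2, 4, 8, 64]  score +0 (running 0)
row 1: [2, 64, 0, 8] -> [2, 64, 8, 0]  score +0 (running 0)
row 2: [64, 16, 16, 16] -> [64, 32, 16, 0]  score +32 (running 32)
row 3: [32, 8, 0, 32] -> [32, 8, 32, 0]  score +0 (running 32)
Board after move:
 2  4  8 64
 2 64  8  0
64 32 16  0
32  8 32  0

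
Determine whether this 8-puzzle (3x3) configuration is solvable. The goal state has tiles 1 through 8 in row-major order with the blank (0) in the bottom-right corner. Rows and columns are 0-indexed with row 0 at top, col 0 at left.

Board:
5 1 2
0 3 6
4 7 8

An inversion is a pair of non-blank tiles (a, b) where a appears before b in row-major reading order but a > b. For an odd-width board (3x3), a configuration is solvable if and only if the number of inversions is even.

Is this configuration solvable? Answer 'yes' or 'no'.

Answer: no

Derivation:
Inversions (pairs i<j in row-major order where tile[i] > tile[j] > 0): 5
5 is odd, so the puzzle is not solvable.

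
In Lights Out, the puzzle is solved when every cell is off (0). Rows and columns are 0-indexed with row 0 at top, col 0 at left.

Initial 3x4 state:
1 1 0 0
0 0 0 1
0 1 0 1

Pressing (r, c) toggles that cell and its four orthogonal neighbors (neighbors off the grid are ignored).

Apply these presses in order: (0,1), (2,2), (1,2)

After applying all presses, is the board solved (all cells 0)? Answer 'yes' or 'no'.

Answer: yes

Derivation:
After press 1 at (0,1):
0 0 1 0
0 1 0 1
0 1 0 1

After press 2 at (2,2):
0 0 1 0
0 1 1 1
0 0 1 0

After press 3 at (1,2):
0 0 0 0
0 0 0 0
0 0 0 0

Lights still on: 0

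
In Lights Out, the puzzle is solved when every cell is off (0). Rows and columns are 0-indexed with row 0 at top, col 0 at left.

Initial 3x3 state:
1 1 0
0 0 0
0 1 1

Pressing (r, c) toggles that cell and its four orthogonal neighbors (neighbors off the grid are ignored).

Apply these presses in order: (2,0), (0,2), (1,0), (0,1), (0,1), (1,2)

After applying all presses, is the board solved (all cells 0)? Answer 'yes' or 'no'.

Answer: yes

Derivation:
After press 1 at (2,0):
1 1 0
1 0 0
1 0 1

After press 2 at (0,2):
1 0 1
1 0 1
1 0 1

After press 3 at (1,0):
0 0 1
0 1 1
0 0 1

After press 4 at (0,1):
1 1 0
0 0 1
0 0 1

After press 5 at (0,1):
0 0 1
0 1 1
0 0 1

After press 6 at (1,2):
0 0 0
0 0 0
0 0 0

Lights still on: 0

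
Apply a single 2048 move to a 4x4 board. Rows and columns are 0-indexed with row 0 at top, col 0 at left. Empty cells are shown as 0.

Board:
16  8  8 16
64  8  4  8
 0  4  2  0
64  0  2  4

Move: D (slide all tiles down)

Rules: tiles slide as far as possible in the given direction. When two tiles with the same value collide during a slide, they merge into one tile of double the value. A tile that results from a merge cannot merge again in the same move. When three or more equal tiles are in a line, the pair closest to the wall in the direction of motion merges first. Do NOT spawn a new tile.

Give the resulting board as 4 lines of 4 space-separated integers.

Answer:   0   0   0   0
  0   0   8  16
 16  16   4   8
128   4   4   4

Derivation:
Slide down:
col 0: [16, 64, 0, 64] -> [0, 0, 16, 128]
col 1: [8, 8, 4, 0] -> [0, 0, 16, 4]
col 2: [8, 4, 2, 2] -> [0, 8, 4, 4]
col 3: [16, 8, 0, 4] -> [0, 16, 8, 4]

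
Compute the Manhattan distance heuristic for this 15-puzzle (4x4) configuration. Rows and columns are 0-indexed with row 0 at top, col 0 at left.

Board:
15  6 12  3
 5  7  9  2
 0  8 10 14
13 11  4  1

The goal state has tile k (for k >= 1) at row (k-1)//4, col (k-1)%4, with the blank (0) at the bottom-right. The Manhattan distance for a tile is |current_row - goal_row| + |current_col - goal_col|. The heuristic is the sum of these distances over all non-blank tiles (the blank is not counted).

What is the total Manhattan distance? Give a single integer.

Tile 15: at (0,0), goal (3,2), distance |0-3|+|0-2| = 5
Tile 6: at (0,1), goal (1,1), distance |0-1|+|1-1| = 1
Tile 12: at (0,2), goal (2,3), distance |0-2|+|2-3| = 3
Tile 3: at (0,3), goal (0,2), distance |0-0|+|3-2| = 1
Tile 5: at (1,0), goal (1,0), distance |1-1|+|0-0| = 0
Tile 7: at (1,1), goal (1,2), distance |1-1|+|1-2| = 1
Tile 9: at (1,2), goal (2,0), distance |1-2|+|2-0| = 3
Tile 2: at (1,3), goal (0,1), distance |1-0|+|3-1| = 3
Tile 8: at (2,1), goal (1,3), distance |2-1|+|1-3| = 3
Tile 10: at (2,2), goal (2,1), distance |2-2|+|2-1| = 1
Tile 14: at (2,3), goal (3,1), distance |2-3|+|3-1| = 3
Tile 13: at (3,0), goal (3,0), distance |3-3|+|0-0| = 0
Tile 11: at (3,1), goal (2,2), distance |3-2|+|1-2| = 2
Tile 4: at (3,2), goal (0,3), distance |3-0|+|2-3| = 4
Tile 1: at (3,3), goal (0,0), distance |3-0|+|3-0| = 6
Sum: 5 + 1 + 3 + 1 + 0 + 1 + 3 + 3 + 3 + 1 + 3 + 0 + 2 + 4 + 6 = 36

Answer: 36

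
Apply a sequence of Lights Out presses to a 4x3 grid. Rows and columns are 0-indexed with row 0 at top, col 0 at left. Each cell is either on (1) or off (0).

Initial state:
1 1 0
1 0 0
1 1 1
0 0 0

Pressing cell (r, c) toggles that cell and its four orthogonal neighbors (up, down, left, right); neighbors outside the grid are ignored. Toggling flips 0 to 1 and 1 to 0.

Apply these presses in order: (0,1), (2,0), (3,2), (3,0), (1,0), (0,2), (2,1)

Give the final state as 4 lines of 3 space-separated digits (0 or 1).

After press 1 at (0,1):
0 0 1
1 1 0
1 1 1
0 0 0

After press 2 at (2,0):
0 0 1
0 1 0
0 0 1
1 0 0

After press 3 at (3,2):
0 0 1
0 1 0
0 0 0
1 1 1

After press 4 at (3,0):
0 0 1
0 1 0
1 0 0
0 0 1

After press 5 at (1,0):
1 0 1
1 0 0
0 0 0
0 0 1

After press 6 at (0,2):
1 1 0
1 0 1
0 0 0
0 0 1

After press 7 at (2,1):
1 1 0
1 1 1
1 1 1
0 1 1

Answer: 1 1 0
1 1 1
1 1 1
0 1 1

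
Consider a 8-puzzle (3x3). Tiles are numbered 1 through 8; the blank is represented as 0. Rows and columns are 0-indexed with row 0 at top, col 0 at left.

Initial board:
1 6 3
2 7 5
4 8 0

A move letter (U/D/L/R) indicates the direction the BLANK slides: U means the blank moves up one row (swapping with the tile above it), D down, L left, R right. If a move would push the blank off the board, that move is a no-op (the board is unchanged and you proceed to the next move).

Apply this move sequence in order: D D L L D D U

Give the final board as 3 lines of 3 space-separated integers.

Answer: 1 6 3
0 7 5
2 4 8

Derivation:
After move 1 (D):
1 6 3
2 7 5
4 8 0

After move 2 (D):
1 6 3
2 7 5
4 8 0

After move 3 (L):
1 6 3
2 7 5
4 0 8

After move 4 (L):
1 6 3
2 7 5
0 4 8

After move 5 (D):
1 6 3
2 7 5
0 4 8

After move 6 (D):
1 6 3
2 7 5
0 4 8

After move 7 (U):
1 6 3
0 7 5
2 4 8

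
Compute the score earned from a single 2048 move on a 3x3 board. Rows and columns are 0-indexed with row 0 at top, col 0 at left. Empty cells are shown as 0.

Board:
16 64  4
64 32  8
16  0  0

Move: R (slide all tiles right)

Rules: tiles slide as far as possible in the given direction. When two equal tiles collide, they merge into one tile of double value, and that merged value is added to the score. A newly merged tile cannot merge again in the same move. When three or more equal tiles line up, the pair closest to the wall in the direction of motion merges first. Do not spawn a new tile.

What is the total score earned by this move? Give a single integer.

Answer: 0

Derivation:
Slide right:
row 0: [16, 64, 4] -> [16, 64, 4]  score +0 (running 0)
row 1: [64, 32, 8] -> [64, 32, 8]  score +0 (running 0)
row 2: [16, 0, 0] -> [0, 0, 16]  score +0 (running 0)
Board after move:
16 64  4
64 32  8
 0  0 16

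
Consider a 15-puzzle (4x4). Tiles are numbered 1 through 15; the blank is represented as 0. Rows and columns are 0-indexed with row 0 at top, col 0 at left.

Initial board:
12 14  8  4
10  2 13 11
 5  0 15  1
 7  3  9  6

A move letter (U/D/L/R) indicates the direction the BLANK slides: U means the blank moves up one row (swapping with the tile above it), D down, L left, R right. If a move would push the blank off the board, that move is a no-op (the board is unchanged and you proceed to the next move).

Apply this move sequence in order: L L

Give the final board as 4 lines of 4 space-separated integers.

Answer: 12 14  8  4
10  2 13 11
 0  5 15  1
 7  3  9  6

Derivation:
After move 1 (L):
12 14  8  4
10  2 13 11
 0  5 15  1
 7  3  9  6

After move 2 (L):
12 14  8  4
10  2 13 11
 0  5 15  1
 7  3  9  6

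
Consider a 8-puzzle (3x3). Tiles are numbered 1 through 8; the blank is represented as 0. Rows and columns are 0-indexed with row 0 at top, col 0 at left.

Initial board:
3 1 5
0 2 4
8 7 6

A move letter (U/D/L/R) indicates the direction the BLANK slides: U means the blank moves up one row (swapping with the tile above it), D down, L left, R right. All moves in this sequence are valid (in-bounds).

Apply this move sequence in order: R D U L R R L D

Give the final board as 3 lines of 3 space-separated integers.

Answer: 3 1 5
2 7 4
8 0 6

Derivation:
After move 1 (R):
3 1 5
2 0 4
8 7 6

After move 2 (D):
3 1 5
2 7 4
8 0 6

After move 3 (U):
3 1 5
2 0 4
8 7 6

After move 4 (L):
3 1 5
0 2 4
8 7 6

After move 5 (R):
3 1 5
2 0 4
8 7 6

After move 6 (R):
3 1 5
2 4 0
8 7 6

After move 7 (L):
3 1 5
2 0 4
8 7 6

After move 8 (D):
3 1 5
2 7 4
8 0 6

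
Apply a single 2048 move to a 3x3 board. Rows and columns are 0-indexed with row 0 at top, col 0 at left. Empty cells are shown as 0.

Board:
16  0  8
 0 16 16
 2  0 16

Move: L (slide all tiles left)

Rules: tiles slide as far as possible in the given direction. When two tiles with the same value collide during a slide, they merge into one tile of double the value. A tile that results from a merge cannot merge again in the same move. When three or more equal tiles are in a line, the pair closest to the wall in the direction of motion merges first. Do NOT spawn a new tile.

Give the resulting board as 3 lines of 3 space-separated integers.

Answer: 16  8  0
32  0  0
 2 16  0

Derivation:
Slide left:
row 0: [16, 0, 8] -> [16, 8, 0]
row 1: [0, 16, 16] -> [32, 0, 0]
row 2: [2, 0, 16] -> [2, 16, 0]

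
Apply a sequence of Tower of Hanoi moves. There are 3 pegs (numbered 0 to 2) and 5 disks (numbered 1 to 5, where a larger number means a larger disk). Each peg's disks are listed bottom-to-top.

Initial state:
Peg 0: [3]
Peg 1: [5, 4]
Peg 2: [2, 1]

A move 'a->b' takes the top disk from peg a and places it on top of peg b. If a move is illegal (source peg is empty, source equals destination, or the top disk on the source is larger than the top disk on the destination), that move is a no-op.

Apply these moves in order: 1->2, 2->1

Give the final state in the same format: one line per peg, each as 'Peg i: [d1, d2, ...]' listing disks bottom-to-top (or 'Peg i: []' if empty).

Answer: Peg 0: [3]
Peg 1: [5, 4, 1]
Peg 2: [2]

Derivation:
After move 1 (1->2):
Peg 0: [3]
Peg 1: [5, 4]
Peg 2: [2, 1]

After move 2 (2->1):
Peg 0: [3]
Peg 1: [5, 4, 1]
Peg 2: [2]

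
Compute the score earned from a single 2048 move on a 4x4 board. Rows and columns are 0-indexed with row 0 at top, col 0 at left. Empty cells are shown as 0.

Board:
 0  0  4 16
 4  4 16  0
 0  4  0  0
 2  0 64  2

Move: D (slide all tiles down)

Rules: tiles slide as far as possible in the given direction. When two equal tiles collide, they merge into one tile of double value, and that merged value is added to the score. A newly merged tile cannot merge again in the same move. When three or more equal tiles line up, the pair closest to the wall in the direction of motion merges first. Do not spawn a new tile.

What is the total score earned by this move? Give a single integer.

Answer: 8

Derivation:
Slide down:
col 0: [0, 4, 0, 2] -> [0, 0, 4, 2]  score +0 (running 0)
col 1: [0, 4, 4, 0] -> [0, 0, 0, 8]  score +8 (running 8)
col 2: [4, 16, 0, 64] -> [0, 4, 16, 64]  score +0 (running 8)
col 3: [16, 0, 0, 2] -> [0, 0, 16, 2]  score +0 (running 8)
Board after move:
 0  0  0  0
 0  0  4  0
 4  0 16 16
 2  8 64  2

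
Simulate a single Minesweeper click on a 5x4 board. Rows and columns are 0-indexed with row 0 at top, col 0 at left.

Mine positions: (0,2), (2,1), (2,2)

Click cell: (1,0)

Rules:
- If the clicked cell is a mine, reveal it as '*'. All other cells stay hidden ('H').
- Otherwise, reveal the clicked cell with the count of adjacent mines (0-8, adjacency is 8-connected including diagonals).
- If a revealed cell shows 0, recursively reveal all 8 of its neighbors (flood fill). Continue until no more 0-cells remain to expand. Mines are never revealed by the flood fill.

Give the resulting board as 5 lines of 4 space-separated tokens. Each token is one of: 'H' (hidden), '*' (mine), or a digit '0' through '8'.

H H H H
1 H H H
H H H H
H H H H
H H H H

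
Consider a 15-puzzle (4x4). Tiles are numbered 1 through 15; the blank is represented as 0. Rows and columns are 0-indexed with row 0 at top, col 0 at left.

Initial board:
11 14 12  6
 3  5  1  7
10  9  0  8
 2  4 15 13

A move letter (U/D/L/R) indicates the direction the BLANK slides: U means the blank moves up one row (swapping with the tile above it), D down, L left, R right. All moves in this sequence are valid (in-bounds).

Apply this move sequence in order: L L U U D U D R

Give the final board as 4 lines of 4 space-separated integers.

After move 1 (L):
11 14 12  6
 3  5  1  7
10  0  9  8
 2  4 15 13

After move 2 (L):
11 14 12  6
 3  5  1  7
 0 10  9  8
 2  4 15 13

After move 3 (U):
11 14 12  6
 0  5  1  7
 3 10  9  8
 2  4 15 13

After move 4 (U):
 0 14 12  6
11  5  1  7
 3 10  9  8
 2  4 15 13

After move 5 (D):
11 14 12  6
 0  5  1  7
 3 10  9  8
 2  4 15 13

After move 6 (U):
 0 14 12  6
11  5  1  7
 3 10  9  8
 2  4 15 13

After move 7 (D):
11 14 12  6
 0  5  1  7
 3 10  9  8
 2  4 15 13

After move 8 (R):
11 14 12  6
 5  0  1  7
 3 10  9  8
 2  4 15 13

Answer: 11 14 12  6
 5  0  1  7
 3 10  9  8
 2  4 15 13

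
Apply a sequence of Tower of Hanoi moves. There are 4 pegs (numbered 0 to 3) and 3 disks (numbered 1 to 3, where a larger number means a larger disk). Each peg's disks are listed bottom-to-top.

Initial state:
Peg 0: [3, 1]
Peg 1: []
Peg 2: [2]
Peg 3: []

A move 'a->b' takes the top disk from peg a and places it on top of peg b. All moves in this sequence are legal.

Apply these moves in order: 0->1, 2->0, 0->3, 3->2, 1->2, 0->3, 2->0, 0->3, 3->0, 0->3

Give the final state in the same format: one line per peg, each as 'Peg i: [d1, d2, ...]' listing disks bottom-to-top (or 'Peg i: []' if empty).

Answer: Peg 0: []
Peg 1: []
Peg 2: [2]
Peg 3: [3, 1]

Derivation:
After move 1 (0->1):
Peg 0: [3]
Peg 1: [1]
Peg 2: [2]
Peg 3: []

After move 2 (2->0):
Peg 0: [3, 2]
Peg 1: [1]
Peg 2: []
Peg 3: []

After move 3 (0->3):
Peg 0: [3]
Peg 1: [1]
Peg 2: []
Peg 3: [2]

After move 4 (3->2):
Peg 0: [3]
Peg 1: [1]
Peg 2: [2]
Peg 3: []

After move 5 (1->2):
Peg 0: [3]
Peg 1: []
Peg 2: [2, 1]
Peg 3: []

After move 6 (0->3):
Peg 0: []
Peg 1: []
Peg 2: [2, 1]
Peg 3: [3]

After move 7 (2->0):
Peg 0: [1]
Peg 1: []
Peg 2: [2]
Peg 3: [3]

After move 8 (0->3):
Peg 0: []
Peg 1: []
Peg 2: [2]
Peg 3: [3, 1]

After move 9 (3->0):
Peg 0: [1]
Peg 1: []
Peg 2: [2]
Peg 3: [3]

After move 10 (0->3):
Peg 0: []
Peg 1: []
Peg 2: [2]
Peg 3: [3, 1]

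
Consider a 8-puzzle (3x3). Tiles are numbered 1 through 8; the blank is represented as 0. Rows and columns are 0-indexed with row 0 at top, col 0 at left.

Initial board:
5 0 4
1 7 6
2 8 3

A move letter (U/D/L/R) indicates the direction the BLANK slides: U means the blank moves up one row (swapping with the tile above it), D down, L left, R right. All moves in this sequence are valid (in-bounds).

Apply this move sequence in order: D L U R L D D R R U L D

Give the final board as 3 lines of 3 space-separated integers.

Answer: 5 7 4
2 3 1
8 0 6

Derivation:
After move 1 (D):
5 7 4
1 0 6
2 8 3

After move 2 (L):
5 7 4
0 1 6
2 8 3

After move 3 (U):
0 7 4
5 1 6
2 8 3

After move 4 (R):
7 0 4
5 1 6
2 8 3

After move 5 (L):
0 7 4
5 1 6
2 8 3

After move 6 (D):
5 7 4
0 1 6
2 8 3

After move 7 (D):
5 7 4
2 1 6
0 8 3

After move 8 (R):
5 7 4
2 1 6
8 0 3

After move 9 (R):
5 7 4
2 1 6
8 3 0

After move 10 (U):
5 7 4
2 1 0
8 3 6

After move 11 (L):
5 7 4
2 0 1
8 3 6

After move 12 (D):
5 7 4
2 3 1
8 0 6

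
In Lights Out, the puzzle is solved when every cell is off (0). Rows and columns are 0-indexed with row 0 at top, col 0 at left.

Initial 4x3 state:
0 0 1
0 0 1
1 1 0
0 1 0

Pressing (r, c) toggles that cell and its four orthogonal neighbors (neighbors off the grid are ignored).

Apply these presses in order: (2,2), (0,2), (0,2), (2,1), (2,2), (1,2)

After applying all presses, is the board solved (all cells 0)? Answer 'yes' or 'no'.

After press 1 at (2,2):
0 0 1
0 0 0
1 0 1
0 1 1

After press 2 at (0,2):
0 1 0
0 0 1
1 0 1
0 1 1

After press 3 at (0,2):
0 0 1
0 0 0
1 0 1
0 1 1

After press 4 at (2,1):
0 0 1
0 1 0
0 1 0
0 0 1

After press 5 at (2,2):
0 0 1
0 1 1
0 0 1
0 0 0

After press 6 at (1,2):
0 0 0
0 0 0
0 0 0
0 0 0

Lights still on: 0

Answer: yes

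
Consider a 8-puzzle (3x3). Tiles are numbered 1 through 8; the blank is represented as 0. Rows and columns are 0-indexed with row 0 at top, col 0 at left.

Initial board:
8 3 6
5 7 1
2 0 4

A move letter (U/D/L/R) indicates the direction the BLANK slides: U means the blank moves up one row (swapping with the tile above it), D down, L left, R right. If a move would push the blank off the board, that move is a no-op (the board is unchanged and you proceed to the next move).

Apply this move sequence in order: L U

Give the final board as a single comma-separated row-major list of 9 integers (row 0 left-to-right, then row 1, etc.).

After move 1 (L):
8 3 6
5 7 1
0 2 4

After move 2 (U):
8 3 6
0 7 1
5 2 4

Answer: 8, 3, 6, 0, 7, 1, 5, 2, 4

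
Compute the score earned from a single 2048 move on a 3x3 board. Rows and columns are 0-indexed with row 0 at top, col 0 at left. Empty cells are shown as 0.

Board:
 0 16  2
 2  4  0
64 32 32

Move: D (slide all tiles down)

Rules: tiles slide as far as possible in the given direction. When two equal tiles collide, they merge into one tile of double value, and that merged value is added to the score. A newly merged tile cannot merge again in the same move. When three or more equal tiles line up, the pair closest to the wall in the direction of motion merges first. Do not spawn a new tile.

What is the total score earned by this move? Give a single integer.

Slide down:
col 0: [0, 2, 64] -> [0, 2, 64]  score +0 (running 0)
col 1: [16, 4, 32] -> [16, 4, 32]  score +0 (running 0)
col 2: [2, 0, 32] -> [0, 2, 32]  score +0 (running 0)
Board after move:
 0 16  0
 2  4  2
64 32 32

Answer: 0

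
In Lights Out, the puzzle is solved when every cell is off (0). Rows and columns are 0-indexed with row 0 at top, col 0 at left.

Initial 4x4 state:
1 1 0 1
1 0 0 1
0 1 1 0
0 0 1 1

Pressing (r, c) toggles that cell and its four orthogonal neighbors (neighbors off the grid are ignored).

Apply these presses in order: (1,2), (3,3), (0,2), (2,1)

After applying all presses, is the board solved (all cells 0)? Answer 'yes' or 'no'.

After press 1 at (1,2):
1 1 1 1
1 1 1 0
0 1 0 0
0 0 1 1

After press 2 at (3,3):
1 1 1 1
1 1 1 0
0 1 0 1
0 0 0 0

After press 3 at (0,2):
1 0 0 0
1 1 0 0
0 1 0 1
0 0 0 0

After press 4 at (2,1):
1 0 0 0
1 0 0 0
1 0 1 1
0 1 0 0

Lights still on: 6

Answer: no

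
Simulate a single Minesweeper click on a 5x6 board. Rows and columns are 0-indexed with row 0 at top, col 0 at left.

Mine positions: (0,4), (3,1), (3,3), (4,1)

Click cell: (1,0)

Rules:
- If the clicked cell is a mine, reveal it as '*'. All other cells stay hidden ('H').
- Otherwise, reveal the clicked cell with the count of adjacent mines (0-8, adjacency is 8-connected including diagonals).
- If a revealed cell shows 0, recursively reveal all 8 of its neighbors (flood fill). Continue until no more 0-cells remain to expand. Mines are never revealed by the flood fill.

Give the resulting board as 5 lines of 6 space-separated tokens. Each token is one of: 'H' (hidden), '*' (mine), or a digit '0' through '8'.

0 0 0 1 H H
0 0 0 1 H H
1 1 2 1 H H
H H H H H H
H H H H H H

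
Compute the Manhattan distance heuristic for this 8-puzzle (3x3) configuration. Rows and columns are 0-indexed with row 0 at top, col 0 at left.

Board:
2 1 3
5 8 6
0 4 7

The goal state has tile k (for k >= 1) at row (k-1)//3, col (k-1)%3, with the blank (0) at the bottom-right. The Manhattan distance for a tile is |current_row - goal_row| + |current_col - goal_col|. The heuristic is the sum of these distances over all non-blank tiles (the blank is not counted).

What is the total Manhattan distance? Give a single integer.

Tile 2: at (0,0), goal (0,1), distance |0-0|+|0-1| = 1
Tile 1: at (0,1), goal (0,0), distance |0-0|+|1-0| = 1
Tile 3: at (0,2), goal (0,2), distance |0-0|+|2-2| = 0
Tile 5: at (1,0), goal (1,1), distance |1-1|+|0-1| = 1
Tile 8: at (1,1), goal (2,1), distance |1-2|+|1-1| = 1
Tile 6: at (1,2), goal (1,2), distance |1-1|+|2-2| = 0
Tile 4: at (2,1), goal (1,0), distance |2-1|+|1-0| = 2
Tile 7: at (2,2), goal (2,0), distance |2-2|+|2-0| = 2
Sum: 1 + 1 + 0 + 1 + 1 + 0 + 2 + 2 = 8

Answer: 8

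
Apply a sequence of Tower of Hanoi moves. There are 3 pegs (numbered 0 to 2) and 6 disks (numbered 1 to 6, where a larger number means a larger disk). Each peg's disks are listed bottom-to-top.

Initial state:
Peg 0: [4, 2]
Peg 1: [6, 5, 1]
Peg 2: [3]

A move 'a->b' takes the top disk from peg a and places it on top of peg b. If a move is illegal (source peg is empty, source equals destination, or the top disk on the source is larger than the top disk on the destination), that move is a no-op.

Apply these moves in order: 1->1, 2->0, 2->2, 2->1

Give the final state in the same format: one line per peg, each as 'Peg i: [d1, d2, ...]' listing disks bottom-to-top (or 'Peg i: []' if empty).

After move 1 (1->1):
Peg 0: [4, 2]
Peg 1: [6, 5, 1]
Peg 2: [3]

After move 2 (2->0):
Peg 0: [4, 2]
Peg 1: [6, 5, 1]
Peg 2: [3]

After move 3 (2->2):
Peg 0: [4, 2]
Peg 1: [6, 5, 1]
Peg 2: [3]

After move 4 (2->1):
Peg 0: [4, 2]
Peg 1: [6, 5, 1]
Peg 2: [3]

Answer: Peg 0: [4, 2]
Peg 1: [6, 5, 1]
Peg 2: [3]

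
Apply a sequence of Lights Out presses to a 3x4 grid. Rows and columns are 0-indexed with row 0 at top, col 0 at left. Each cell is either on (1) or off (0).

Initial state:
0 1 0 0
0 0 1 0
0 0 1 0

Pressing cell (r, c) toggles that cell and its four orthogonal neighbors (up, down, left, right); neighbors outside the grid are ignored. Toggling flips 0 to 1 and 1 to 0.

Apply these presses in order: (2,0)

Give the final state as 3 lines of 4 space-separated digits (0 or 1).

Answer: 0 1 0 0
1 0 1 0
1 1 1 0

Derivation:
After press 1 at (2,0):
0 1 0 0
1 0 1 0
1 1 1 0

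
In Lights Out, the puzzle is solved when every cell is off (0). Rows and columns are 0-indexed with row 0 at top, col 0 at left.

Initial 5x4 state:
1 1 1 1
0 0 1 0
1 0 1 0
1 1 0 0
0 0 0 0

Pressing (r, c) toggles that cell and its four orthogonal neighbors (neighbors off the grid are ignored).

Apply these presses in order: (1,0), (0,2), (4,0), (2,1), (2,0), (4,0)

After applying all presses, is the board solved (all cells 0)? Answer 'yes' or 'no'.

After press 1 at (1,0):
0 1 1 1
1 1 1 0
0 0 1 0
1 1 0 0
0 0 0 0

After press 2 at (0,2):
0 0 0 0
1 1 0 0
0 0 1 0
1 1 0 0
0 0 0 0

After press 3 at (4,0):
0 0 0 0
1 1 0 0
0 0 1 0
0 1 0 0
1 1 0 0

After press 4 at (2,1):
0 0 0 0
1 0 0 0
1 1 0 0
0 0 0 0
1 1 0 0

After press 5 at (2,0):
0 0 0 0
0 0 0 0
0 0 0 0
1 0 0 0
1 1 0 0

After press 6 at (4,0):
0 0 0 0
0 0 0 0
0 0 0 0
0 0 0 0
0 0 0 0

Lights still on: 0

Answer: yes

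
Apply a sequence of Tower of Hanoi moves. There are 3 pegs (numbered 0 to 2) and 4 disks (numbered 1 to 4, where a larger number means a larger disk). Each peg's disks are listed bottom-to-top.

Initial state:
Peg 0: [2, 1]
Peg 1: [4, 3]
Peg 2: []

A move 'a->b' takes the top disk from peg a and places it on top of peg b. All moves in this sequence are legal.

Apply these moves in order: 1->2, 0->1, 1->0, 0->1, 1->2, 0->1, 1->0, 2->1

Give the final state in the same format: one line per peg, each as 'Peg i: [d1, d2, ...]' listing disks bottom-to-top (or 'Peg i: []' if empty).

After move 1 (1->2):
Peg 0: [2, 1]
Peg 1: [4]
Peg 2: [3]

After move 2 (0->1):
Peg 0: [2]
Peg 1: [4, 1]
Peg 2: [3]

After move 3 (1->0):
Peg 0: [2, 1]
Peg 1: [4]
Peg 2: [3]

After move 4 (0->1):
Peg 0: [2]
Peg 1: [4, 1]
Peg 2: [3]

After move 5 (1->2):
Peg 0: [2]
Peg 1: [4]
Peg 2: [3, 1]

After move 6 (0->1):
Peg 0: []
Peg 1: [4, 2]
Peg 2: [3, 1]

After move 7 (1->0):
Peg 0: [2]
Peg 1: [4]
Peg 2: [3, 1]

After move 8 (2->1):
Peg 0: [2]
Peg 1: [4, 1]
Peg 2: [3]

Answer: Peg 0: [2]
Peg 1: [4, 1]
Peg 2: [3]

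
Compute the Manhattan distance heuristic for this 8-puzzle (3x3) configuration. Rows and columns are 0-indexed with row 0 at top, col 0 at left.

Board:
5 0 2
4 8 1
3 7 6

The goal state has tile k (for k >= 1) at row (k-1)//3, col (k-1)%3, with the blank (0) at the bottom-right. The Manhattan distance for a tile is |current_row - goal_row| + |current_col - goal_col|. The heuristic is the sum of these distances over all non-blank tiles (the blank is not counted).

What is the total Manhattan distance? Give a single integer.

Answer: 13

Derivation:
Tile 5: (0,0)->(1,1) = 2
Tile 2: (0,2)->(0,1) = 1
Tile 4: (1,0)->(1,0) = 0
Tile 8: (1,1)->(2,1) = 1
Tile 1: (1,2)->(0,0) = 3
Tile 3: (2,0)->(0,2) = 4
Tile 7: (2,1)->(2,0) = 1
Tile 6: (2,2)->(1,2) = 1
Sum: 2 + 1 + 0 + 1 + 3 + 4 + 1 + 1 = 13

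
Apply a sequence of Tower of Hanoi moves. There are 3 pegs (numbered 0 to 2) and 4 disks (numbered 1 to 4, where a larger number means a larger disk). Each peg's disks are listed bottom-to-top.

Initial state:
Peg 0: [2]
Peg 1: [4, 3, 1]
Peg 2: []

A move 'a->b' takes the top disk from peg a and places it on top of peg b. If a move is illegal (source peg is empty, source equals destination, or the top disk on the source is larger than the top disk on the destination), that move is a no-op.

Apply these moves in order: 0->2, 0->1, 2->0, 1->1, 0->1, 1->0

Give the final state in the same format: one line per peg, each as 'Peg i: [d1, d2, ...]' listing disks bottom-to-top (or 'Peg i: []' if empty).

Answer: Peg 0: [2, 1]
Peg 1: [4, 3]
Peg 2: []

Derivation:
After move 1 (0->2):
Peg 0: []
Peg 1: [4, 3, 1]
Peg 2: [2]

After move 2 (0->1):
Peg 0: []
Peg 1: [4, 3, 1]
Peg 2: [2]

After move 3 (2->0):
Peg 0: [2]
Peg 1: [4, 3, 1]
Peg 2: []

After move 4 (1->1):
Peg 0: [2]
Peg 1: [4, 3, 1]
Peg 2: []

After move 5 (0->1):
Peg 0: [2]
Peg 1: [4, 3, 1]
Peg 2: []

After move 6 (1->0):
Peg 0: [2, 1]
Peg 1: [4, 3]
Peg 2: []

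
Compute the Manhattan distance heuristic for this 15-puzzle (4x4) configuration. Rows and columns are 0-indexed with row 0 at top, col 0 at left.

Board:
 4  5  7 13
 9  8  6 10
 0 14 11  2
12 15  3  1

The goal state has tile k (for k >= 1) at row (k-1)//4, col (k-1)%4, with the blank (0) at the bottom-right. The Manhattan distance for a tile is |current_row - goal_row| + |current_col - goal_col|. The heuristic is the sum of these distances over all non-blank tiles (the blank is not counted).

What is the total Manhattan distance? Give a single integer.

Answer: 38

Derivation:
Tile 4: (0,0)->(0,3) = 3
Tile 5: (0,1)->(1,0) = 2
Tile 7: (0,2)->(1,2) = 1
Tile 13: (0,3)->(3,0) = 6
Tile 9: (1,0)->(2,0) = 1
Tile 8: (1,1)->(1,3) = 2
Tile 6: (1,2)->(1,1) = 1
Tile 10: (1,3)->(2,1) = 3
Tile 14: (2,1)->(3,1) = 1
Tile 11: (2,2)->(2,2) = 0
Tile 2: (2,3)->(0,1) = 4
Tile 12: (3,0)->(2,3) = 4
Tile 15: (3,1)->(3,2) = 1
Tile 3: (3,2)->(0,2) = 3
Tile 1: (3,3)->(0,0) = 6
Sum: 3 + 2 + 1 + 6 + 1 + 2 + 1 + 3 + 1 + 0 + 4 + 4 + 1 + 3 + 6 = 38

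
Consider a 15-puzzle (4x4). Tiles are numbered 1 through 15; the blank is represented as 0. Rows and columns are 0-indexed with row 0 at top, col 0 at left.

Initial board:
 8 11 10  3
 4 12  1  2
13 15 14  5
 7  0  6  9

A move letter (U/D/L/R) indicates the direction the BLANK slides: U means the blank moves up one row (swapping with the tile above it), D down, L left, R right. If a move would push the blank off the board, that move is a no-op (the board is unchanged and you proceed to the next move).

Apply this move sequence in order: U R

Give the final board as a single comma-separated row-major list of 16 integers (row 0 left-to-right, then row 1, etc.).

After move 1 (U):
 8 11 10  3
 4 12  1  2
13  0 14  5
 7 15  6  9

After move 2 (R):
 8 11 10  3
 4 12  1  2
13 14  0  5
 7 15  6  9

Answer: 8, 11, 10, 3, 4, 12, 1, 2, 13, 14, 0, 5, 7, 15, 6, 9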